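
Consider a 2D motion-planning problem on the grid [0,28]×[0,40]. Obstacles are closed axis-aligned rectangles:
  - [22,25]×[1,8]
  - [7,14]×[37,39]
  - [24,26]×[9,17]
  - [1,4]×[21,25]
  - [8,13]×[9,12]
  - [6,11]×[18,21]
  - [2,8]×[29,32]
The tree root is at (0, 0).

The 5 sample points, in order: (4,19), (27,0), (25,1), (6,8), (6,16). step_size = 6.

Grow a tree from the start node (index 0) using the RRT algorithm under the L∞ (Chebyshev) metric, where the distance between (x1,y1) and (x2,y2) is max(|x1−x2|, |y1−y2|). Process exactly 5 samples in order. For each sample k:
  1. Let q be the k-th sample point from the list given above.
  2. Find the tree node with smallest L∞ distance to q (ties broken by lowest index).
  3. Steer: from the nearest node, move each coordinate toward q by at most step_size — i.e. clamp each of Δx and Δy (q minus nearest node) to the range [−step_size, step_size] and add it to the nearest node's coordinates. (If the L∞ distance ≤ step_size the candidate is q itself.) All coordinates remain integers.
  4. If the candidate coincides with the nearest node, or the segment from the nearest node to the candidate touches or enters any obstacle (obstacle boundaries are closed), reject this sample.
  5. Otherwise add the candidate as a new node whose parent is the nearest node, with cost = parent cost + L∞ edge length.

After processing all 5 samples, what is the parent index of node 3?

1. q=(4,19) nearest=0 d=19 new=(4,6) → add node 1 parent=0 cost=6
2. q=(27,0) nearest=1 d=23 new=(10,0) → add node 2 parent=1 cost=12
3. q=(25,1) nearest=2 d=15 new=(16,1) → add node 3 parent=2 cost=18
4. q=(6,8) nearest=1 d=2 new=(6,8) → add node 4 parent=1 cost=8
5. q=(6,16) nearest=4 d=8 new=(6,14) → add node 5 parent=4 cost=14

Parent of node 3: 2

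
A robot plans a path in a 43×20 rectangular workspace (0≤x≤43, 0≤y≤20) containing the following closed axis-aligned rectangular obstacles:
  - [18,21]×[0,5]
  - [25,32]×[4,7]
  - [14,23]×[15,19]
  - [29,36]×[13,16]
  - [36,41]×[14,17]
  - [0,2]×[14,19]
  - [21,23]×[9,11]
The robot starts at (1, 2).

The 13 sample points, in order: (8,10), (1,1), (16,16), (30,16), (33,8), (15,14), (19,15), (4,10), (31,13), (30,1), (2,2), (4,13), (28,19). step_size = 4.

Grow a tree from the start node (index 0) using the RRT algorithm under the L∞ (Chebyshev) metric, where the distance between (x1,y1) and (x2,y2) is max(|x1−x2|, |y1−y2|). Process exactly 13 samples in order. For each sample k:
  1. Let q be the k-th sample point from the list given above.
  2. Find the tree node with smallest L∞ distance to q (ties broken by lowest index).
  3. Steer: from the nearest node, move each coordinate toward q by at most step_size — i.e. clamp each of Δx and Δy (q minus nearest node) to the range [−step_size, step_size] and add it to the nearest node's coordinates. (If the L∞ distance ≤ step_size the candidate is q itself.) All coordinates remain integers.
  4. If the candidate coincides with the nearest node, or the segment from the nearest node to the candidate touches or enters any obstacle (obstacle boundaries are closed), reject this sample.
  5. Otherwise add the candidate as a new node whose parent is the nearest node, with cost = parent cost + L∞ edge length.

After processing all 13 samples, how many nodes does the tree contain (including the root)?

Node count: 11

1. q=(8,10) nearest=0 d=8 new=(5,6) → add node 1 parent=0 cost=4
2. q=(1,1) nearest=0 d=1 new=(1,1) → add node 2 parent=0 cost=1
3. q=(16,16) nearest=1 d=11 new=(9,10) → add node 3 parent=1 cost=8
4. q=(30,16) nearest=3 d=21 new=(13,14) → add node 4 parent=3 cost=12
5. q=(33,8) nearest=4 d=20 new=(17,10) → add node 5 parent=4 cost=16
6. q=(15,14) nearest=4 d=2 new=(15,14) → add node 6 parent=4 cost=14
7. q=(19,15) nearest=6 d=4 new=(19,15) → blocked by [14,23]×[15,19], reject
8. q=(4,10) nearest=1 d=4 new=(4,10) → add node 7 parent=1 cost=8
9. q=(31,13) nearest=5 d=14 new=(21,13) → add node 8 parent=5 cost=20
10. q=(30,1) nearest=8 d=12 new=(25,9) → blocked by [21,23]×[9,11], reject
11. q=(2,2) nearest=0 d=1 new=(2,2) → add node 9 parent=0 cost=1
12. q=(4,13) nearest=7 d=3 new=(4,13) → add node 10 parent=7 cost=11
13. q=(28,19) nearest=8 d=7 new=(25,17) → blocked by [14,23]×[15,19], reject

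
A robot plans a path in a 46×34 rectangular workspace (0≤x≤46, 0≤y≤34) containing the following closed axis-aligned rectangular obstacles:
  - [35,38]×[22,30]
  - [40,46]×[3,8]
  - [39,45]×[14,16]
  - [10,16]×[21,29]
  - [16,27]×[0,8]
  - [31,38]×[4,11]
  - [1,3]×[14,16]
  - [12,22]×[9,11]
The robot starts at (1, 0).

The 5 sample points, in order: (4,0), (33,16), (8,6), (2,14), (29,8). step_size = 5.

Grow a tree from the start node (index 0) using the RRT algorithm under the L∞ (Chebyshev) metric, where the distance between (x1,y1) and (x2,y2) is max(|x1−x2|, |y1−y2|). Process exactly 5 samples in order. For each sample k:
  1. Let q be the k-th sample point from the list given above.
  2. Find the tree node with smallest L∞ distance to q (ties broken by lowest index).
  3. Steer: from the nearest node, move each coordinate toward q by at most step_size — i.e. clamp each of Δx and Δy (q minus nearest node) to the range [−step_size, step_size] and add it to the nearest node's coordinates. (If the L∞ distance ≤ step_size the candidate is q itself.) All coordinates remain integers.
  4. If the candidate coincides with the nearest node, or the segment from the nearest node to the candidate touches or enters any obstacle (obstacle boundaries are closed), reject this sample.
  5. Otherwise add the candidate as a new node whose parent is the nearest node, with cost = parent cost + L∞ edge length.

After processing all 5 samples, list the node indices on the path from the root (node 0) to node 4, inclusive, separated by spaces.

Path: 0 1 2 3 4

1. q=(4,0) nearest=0 d=3 new=(4,0) → add node 1 parent=0 cost=3
2. q=(33,16) nearest=1 d=29 new=(9,5) → add node 2 parent=1 cost=8
3. q=(8,6) nearest=2 d=1 new=(8,6) → add node 3 parent=2 cost=9
4. q=(2,14) nearest=3 d=8 new=(3,11) → add node 4 parent=3 cost=14
5. q=(29,8) nearest=2 d=20 new=(14,8) → add node 5 parent=2 cost=13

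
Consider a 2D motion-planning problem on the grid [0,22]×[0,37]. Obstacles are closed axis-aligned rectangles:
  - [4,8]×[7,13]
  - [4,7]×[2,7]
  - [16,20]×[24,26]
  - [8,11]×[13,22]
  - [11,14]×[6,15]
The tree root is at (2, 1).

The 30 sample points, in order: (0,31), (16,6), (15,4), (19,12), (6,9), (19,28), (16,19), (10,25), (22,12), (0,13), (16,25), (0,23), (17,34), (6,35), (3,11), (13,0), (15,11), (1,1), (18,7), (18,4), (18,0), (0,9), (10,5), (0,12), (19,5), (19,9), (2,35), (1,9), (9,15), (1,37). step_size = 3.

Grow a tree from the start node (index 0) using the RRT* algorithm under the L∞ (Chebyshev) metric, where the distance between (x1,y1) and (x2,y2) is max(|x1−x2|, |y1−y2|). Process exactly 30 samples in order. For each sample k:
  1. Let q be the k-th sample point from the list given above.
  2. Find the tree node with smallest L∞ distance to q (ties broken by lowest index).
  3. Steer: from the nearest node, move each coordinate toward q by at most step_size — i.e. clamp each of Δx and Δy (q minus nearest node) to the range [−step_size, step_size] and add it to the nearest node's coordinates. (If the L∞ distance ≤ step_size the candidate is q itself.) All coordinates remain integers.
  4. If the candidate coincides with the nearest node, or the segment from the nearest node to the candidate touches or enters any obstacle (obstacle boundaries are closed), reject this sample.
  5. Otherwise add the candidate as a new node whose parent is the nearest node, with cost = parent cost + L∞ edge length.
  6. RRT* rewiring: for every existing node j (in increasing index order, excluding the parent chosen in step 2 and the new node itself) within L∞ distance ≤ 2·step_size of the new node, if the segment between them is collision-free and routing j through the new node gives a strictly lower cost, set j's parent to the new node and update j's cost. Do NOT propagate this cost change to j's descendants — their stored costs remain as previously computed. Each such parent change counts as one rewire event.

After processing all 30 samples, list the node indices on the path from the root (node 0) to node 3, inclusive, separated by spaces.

Path: 0 1 2 3

1. q=(0,31) nearest=0 d=30 new=(0,4) → add node 1 parent=0 cost=3
2. q=(16,6) nearest=0 d=14 new=(5,4) → blocked by [4,7]×[2,7], reject
3. q=(15,4) nearest=0 d=13 new=(5,4) → blocked by [4,7]×[2,7], reject
4. q=(19,12) nearest=0 d=17 new=(5,4) → blocked by [4,7]×[2,7], reject
5. q=(6,9) nearest=1 d=6 new=(3,7) → add node 2 parent=1 cost=6
6. q=(19,28) nearest=2 d=21 new=(6,10) → blocked by [4,8]×[7,13], reject
7. q=(16,19) nearest=2 d=13 new=(6,10) → blocked by [4,8]×[7,13], reject
8. q=(10,25) nearest=2 d=18 new=(6,10) → blocked by [4,8]×[7,13], reject
9. q=(22,12) nearest=2 d=19 new=(6,10) → blocked by [4,8]×[7,13], reject
10. q=(0,13) nearest=2 d=6 new=(0,10) → add node 3 parent=2 cost=9
11. q=(16,25) nearest=3 d=16 new=(3,13) → add node 4 parent=3 cost=12
12. q=(0,23) nearest=4 d=10 new=(0,16) → add node 5 parent=4 cost=15
13. q=(17,34) nearest=5 d=18 new=(3,19) → add node 6 parent=5 cost=18
14. q=(6,35) nearest=6 d=16 new=(6,22) → add node 7 parent=6 cost=21
15. q=(3,11) nearest=4 d=2 new=(3,11) → add node 8 parent=4 cost=14
16. q=(13,0) nearest=2 d=10 new=(6,4) → blocked by [4,7]×[2,7], reject
17. q=(15,11) nearest=7 d=11 new=(9,19) → blocked by [8,11]×[13,22], reject
18. q=(1,1) nearest=0 d=1 new=(1,1) → add node 9 parent=0 cost=1
19. q=(18,7) nearest=2 d=15 new=(6,7) → blocked by [4,8]×[7,13], reject
20. q=(18,4) nearest=2 d=15 new=(6,4) → blocked by [4,7]×[2,7], reject
21. q=(18,0) nearest=2 d=15 new=(6,4) → blocked by [4,7]×[2,7], reject
22. q=(0,9) nearest=3 d=1 new=(0,9) → add node 10 parent=3 cost=10; rewire 8→10 (13<14)
23. q=(10,5) nearest=2 d=7 new=(6,5) → blocked by [4,7]×[2,7], reject
24. q=(0,12) nearest=3 d=2 new=(0,12) → add node 11 parent=3 cost=11
25. q=(19,5) nearest=2 d=16 new=(6,5) → blocked by [4,7]×[2,7], reject
26. q=(19,9) nearest=7 d=13 new=(9,19) → blocked by [8,11]×[13,22], reject
27. q=(2,35) nearest=7 d=13 new=(3,25) → add node 12 parent=7 cost=24
28. q=(1,9) nearest=3 d=1 new=(1,9) → add node 13 parent=3 cost=10; rewire 8→13 (12<13)
29. q=(9,15) nearest=4 d=6 new=(6,15) → add node 14 parent=4 cost=15
30. q=(1,37) nearest=12 d=12 new=(1,28) → add node 15 parent=12 cost=27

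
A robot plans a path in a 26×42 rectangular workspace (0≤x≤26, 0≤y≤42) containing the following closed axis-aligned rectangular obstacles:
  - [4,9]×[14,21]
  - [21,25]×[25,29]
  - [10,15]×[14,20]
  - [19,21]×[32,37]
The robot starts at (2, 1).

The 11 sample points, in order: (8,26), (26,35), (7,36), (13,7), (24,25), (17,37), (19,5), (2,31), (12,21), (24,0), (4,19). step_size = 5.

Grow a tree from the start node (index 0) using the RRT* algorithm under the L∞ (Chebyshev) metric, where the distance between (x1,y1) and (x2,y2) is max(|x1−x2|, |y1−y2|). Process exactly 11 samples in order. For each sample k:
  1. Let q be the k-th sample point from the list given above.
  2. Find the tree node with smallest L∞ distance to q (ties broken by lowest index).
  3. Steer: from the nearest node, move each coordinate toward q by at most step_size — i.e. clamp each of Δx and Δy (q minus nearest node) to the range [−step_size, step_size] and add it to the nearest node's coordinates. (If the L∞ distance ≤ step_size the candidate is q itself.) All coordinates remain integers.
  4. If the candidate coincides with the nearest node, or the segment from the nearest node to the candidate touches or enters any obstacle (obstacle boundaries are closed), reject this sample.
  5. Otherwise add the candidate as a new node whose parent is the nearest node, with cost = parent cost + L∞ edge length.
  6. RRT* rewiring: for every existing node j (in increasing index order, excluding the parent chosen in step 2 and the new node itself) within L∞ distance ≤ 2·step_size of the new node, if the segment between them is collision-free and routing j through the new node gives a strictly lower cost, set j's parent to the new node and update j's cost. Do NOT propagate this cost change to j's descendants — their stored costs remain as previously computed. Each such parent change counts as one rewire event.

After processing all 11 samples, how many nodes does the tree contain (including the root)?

Node count: 6

1. q=(8,26) nearest=0 d=25 new=(7,6) → add node 1 parent=0 cost=5
2. q=(26,35) nearest=1 d=29 new=(12,11) → add node 2 parent=1 cost=10
3. q=(7,36) nearest=2 d=25 new=(7,16) → blocked by [4,9]×[14,21], reject
4. q=(13,7) nearest=2 d=4 new=(13,7) → add node 3 parent=2 cost=14
5. q=(24,25) nearest=2 d=14 new=(17,16) → blocked by [10,15]×[14,20], reject
6. q=(17,37) nearest=2 d=26 new=(17,16) → blocked by [10,15]×[14,20], reject
7. q=(19,5) nearest=3 d=6 new=(18,5) → add node 4 parent=3 cost=19
8. q=(2,31) nearest=2 d=20 new=(7,16) → blocked by [4,9]×[14,21], reject
9. q=(12,21) nearest=2 d=10 new=(12,16) → blocked by [10,15]×[14,20], reject
10. q=(24,0) nearest=4 d=6 new=(23,0) → add node 5 parent=4 cost=24
11. q=(4,19) nearest=2 d=8 new=(7,16) → blocked by [4,9]×[14,21], reject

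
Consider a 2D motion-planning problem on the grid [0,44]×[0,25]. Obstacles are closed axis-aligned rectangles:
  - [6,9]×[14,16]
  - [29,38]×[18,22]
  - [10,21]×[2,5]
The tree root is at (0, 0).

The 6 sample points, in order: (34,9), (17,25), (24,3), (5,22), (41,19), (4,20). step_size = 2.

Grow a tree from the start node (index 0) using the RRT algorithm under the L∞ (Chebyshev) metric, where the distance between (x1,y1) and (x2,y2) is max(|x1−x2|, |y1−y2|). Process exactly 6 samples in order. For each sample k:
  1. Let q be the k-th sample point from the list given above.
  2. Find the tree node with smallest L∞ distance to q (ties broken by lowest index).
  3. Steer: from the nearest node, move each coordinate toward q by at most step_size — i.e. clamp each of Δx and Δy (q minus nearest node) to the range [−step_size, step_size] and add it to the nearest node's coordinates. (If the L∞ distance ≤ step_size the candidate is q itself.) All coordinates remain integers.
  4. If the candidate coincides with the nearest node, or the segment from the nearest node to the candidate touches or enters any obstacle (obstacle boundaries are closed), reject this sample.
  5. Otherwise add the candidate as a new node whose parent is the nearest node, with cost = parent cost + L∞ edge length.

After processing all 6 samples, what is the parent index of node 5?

Parent of node 5: 3

1. q=(34,9) nearest=0 d=34 new=(2,2) → add node 1 parent=0 cost=2
2. q=(17,25) nearest=1 d=23 new=(4,4) → add node 2 parent=1 cost=4
3. q=(24,3) nearest=2 d=20 new=(6,3) → add node 3 parent=2 cost=6
4. q=(5,22) nearest=2 d=18 new=(5,6) → add node 4 parent=2 cost=6
5. q=(41,19) nearest=3 d=35 new=(8,5) → add node 5 parent=3 cost=8
6. q=(4,20) nearest=4 d=14 new=(4,8) → add node 6 parent=4 cost=8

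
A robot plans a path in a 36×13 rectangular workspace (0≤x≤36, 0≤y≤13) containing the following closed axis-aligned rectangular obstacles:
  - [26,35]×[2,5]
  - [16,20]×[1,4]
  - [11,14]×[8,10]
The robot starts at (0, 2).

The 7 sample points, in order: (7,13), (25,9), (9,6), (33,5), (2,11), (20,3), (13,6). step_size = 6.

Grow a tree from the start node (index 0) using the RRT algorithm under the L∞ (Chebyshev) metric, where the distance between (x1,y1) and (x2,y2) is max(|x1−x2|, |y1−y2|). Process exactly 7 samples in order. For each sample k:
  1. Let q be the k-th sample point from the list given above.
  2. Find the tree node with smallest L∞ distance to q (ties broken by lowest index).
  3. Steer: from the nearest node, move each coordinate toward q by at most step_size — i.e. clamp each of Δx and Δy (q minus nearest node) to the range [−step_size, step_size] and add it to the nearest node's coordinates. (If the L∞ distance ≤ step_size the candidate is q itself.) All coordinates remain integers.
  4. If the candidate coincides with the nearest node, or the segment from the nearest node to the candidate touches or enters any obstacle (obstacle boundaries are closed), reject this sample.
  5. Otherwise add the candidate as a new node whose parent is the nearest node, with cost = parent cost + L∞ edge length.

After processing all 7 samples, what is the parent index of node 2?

Parent of node 2: 1

1. q=(7,13) nearest=0 d=11 new=(6,8) → add node 1 parent=0 cost=6
2. q=(25,9) nearest=1 d=19 new=(12,9) → blocked by [11,14]×[8,10], reject
3. q=(9,6) nearest=1 d=3 new=(9,6) → add node 2 parent=1 cost=9
4. q=(33,5) nearest=2 d=24 new=(15,5) → add node 3 parent=2 cost=15
5. q=(2,11) nearest=1 d=4 new=(2,11) → add node 4 parent=1 cost=10
6. q=(20,3) nearest=3 d=5 new=(20,3) → blocked by [16,20]×[1,4], reject
7. q=(13,6) nearest=3 d=2 new=(13,6) → add node 5 parent=3 cost=17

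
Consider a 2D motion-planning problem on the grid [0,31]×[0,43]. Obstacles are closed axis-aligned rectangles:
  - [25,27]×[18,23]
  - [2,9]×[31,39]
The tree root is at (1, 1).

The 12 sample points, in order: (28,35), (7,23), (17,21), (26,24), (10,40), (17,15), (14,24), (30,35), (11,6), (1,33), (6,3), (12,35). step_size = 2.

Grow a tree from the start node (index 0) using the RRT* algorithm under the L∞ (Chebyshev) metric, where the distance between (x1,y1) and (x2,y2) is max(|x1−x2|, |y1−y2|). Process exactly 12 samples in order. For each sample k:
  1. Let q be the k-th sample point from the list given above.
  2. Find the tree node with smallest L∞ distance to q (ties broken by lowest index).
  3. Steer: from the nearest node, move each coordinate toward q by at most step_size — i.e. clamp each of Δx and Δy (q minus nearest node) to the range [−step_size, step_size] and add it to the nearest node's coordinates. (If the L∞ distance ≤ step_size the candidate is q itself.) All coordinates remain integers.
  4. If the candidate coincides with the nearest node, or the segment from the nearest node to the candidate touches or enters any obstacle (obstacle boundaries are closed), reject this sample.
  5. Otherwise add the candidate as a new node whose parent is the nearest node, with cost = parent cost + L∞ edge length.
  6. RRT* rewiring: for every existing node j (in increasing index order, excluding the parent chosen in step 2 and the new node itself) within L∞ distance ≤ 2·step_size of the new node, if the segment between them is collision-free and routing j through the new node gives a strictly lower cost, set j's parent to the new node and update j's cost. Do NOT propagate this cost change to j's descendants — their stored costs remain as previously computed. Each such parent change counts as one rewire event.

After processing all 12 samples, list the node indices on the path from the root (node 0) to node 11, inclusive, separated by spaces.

1. q=(28,35) nearest=0 d=34 new=(3,3) → add node 1 parent=0 cost=2
2. q=(7,23) nearest=1 d=20 new=(5,5) → add node 2 parent=1 cost=4
3. q=(17,21) nearest=2 d=16 new=(7,7) → add node 3 parent=2 cost=6
4. q=(26,24) nearest=3 d=19 new=(9,9) → add node 4 parent=3 cost=8
5. q=(10,40) nearest=4 d=31 new=(10,11) → add node 5 parent=4 cost=10
6. q=(17,15) nearest=5 d=7 new=(12,13) → add node 6 parent=5 cost=12
7. q=(14,24) nearest=6 d=11 new=(14,15) → add node 7 parent=6 cost=14
8. q=(30,35) nearest=7 d=20 new=(16,17) → add node 8 parent=7 cost=16
9. q=(11,6) nearest=4 d=3 new=(11,7) → add node 9 parent=4 cost=10
10. q=(1,33) nearest=8 d=16 new=(14,19) → add node 10 parent=8 cost=18
11. q=(6,3) nearest=2 d=2 new=(6,3) → add node 11 parent=2 cost=6
12. q=(12,35) nearest=10 d=16 new=(12,21) → add node 12 parent=10 cost=20

Path: 0 1 2 11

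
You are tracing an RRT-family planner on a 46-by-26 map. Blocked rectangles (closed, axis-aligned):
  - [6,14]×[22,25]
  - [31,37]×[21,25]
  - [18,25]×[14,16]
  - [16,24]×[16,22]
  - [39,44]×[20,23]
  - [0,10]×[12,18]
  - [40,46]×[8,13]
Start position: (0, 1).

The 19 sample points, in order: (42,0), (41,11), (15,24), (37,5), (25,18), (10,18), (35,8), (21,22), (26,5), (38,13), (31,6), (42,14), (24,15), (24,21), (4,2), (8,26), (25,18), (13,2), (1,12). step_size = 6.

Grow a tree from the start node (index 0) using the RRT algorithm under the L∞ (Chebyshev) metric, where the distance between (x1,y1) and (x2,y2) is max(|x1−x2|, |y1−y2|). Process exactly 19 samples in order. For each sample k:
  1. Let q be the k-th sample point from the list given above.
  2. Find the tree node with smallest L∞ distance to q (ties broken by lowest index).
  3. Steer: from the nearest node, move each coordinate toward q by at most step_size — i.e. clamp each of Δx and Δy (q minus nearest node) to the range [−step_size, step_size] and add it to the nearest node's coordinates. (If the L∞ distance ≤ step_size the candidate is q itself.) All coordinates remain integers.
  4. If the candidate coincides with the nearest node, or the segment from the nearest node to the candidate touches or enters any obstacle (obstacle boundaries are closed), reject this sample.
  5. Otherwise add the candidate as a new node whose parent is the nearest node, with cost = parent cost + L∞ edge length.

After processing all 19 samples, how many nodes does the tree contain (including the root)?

Node count: 14

1. q=(42,0) nearest=0 d=42 new=(6,0) → add node 1 parent=0 cost=6
2. q=(41,11) nearest=1 d=35 new=(12,6) → add node 2 parent=1 cost=12
3. q=(15,24) nearest=2 d=18 new=(15,12) → add node 3 parent=2 cost=18
4. q=(37,5) nearest=3 d=22 new=(21,6) → add node 4 parent=3 cost=24
5. q=(25,18) nearest=3 d=10 new=(21,18) → blocked by [18,25]×[14,16], reject
6. q=(10,18) nearest=3 d=6 new=(10,18) → blocked by [0,10]×[12,18], reject
7. q=(35,8) nearest=4 d=14 new=(27,8) → add node 5 parent=4 cost=30
8. q=(21,22) nearest=3 d=10 new=(21,18) → blocked by [18,25]×[14,16], reject
9. q=(26,5) nearest=5 d=3 new=(26,5) → add node 6 parent=5 cost=33
10. q=(38,13) nearest=5 d=11 new=(33,13) → add node 7 parent=5 cost=36
11. q=(31,6) nearest=5 d=4 new=(31,6) → add node 8 parent=5 cost=34
12. q=(42,14) nearest=7 d=9 new=(39,14) → add node 9 parent=7 cost=42
13. q=(24,15) nearest=5 d=7 new=(24,14) → blocked by [18,25]×[14,16], reject
14. q=(24,21) nearest=3 d=9 new=(21,18) → blocked by [18,25]×[14,16], reject
15. q=(4,2) nearest=1 d=2 new=(4,2) → add node 10 parent=1 cost=8
16. q=(8,26) nearest=3 d=14 new=(9,18) → blocked by [0,10]×[12,18], reject
17. q=(25,18) nearest=7 d=8 new=(27,18) → add node 11 parent=7 cost=42
18. q=(13,2) nearest=2 d=4 new=(13,2) → add node 12 parent=2 cost=16
19. q=(1,12) nearest=10 d=10 new=(1,8) → add node 13 parent=10 cost=14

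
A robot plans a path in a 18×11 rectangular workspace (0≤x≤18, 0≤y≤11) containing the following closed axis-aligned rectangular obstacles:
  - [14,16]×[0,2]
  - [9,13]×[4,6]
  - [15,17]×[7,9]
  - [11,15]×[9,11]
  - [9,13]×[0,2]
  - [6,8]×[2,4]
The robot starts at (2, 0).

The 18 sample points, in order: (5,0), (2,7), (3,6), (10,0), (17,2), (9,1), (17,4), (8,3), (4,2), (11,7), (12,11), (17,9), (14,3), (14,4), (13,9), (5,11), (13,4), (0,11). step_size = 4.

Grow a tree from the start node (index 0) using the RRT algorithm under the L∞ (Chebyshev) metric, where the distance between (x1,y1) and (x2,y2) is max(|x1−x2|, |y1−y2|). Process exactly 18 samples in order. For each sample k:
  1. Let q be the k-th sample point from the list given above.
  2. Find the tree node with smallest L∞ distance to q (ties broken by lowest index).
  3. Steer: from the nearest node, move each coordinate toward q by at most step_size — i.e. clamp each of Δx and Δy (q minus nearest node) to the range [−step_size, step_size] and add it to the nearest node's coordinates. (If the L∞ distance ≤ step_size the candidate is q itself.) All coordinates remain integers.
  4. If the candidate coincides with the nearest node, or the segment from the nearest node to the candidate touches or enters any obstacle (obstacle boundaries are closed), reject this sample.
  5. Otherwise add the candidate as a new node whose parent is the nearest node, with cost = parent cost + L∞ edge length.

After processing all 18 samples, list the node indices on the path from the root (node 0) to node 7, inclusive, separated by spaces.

1. q=(5,0) nearest=0 d=3 new=(5,0) → add node 1 parent=0 cost=3
2. q=(2,7) nearest=0 d=7 new=(2,4) → add node 2 parent=0 cost=4
3. q=(3,6) nearest=2 d=2 new=(3,6) → add node 3 parent=2 cost=6
4. q=(10,0) nearest=1 d=5 new=(9,0) → blocked by [9,13]×[0,2], reject
5. q=(17,2) nearest=1 d=12 new=(9,2) → blocked by [9,13]×[0,2], reject
6. q=(9,1) nearest=1 d=4 new=(9,1) → blocked by [9,13]×[0,2], reject
7. q=(17,4) nearest=1 d=12 new=(9,4) → blocked by [9,13]×[4,6], reject
8. q=(8,3) nearest=1 d=3 new=(8,3) → blocked by [6,8]×[2,4], reject
9. q=(4,2) nearest=0 d=2 new=(4,2) → add node 4 parent=0 cost=2
10. q=(11,7) nearest=1 d=7 new=(9,4) → blocked by [9,13]×[4,6], reject
11. q=(12,11) nearest=3 d=9 new=(7,10) → add node 5 parent=3 cost=10
12. q=(17,9) nearest=5 d=10 new=(11,9) → blocked by [11,15]×[9,11], reject
13. q=(14,3) nearest=5 d=7 new=(11,6) → blocked by [9,13]×[4,6], reject
14. q=(14,4) nearest=5 d=7 new=(11,6) → blocked by [9,13]×[4,6], reject
15. q=(13,9) nearest=5 d=6 new=(11,9) → blocked by [11,15]×[9,11], reject
16. q=(5,11) nearest=5 d=2 new=(5,11) → add node 6 parent=5 cost=12
17. q=(13,4) nearest=5 d=6 new=(11,6) → blocked by [9,13]×[4,6], reject
18. q=(0,11) nearest=3 d=5 new=(0,10) → add node 7 parent=3 cost=10

Path: 0 2 3 7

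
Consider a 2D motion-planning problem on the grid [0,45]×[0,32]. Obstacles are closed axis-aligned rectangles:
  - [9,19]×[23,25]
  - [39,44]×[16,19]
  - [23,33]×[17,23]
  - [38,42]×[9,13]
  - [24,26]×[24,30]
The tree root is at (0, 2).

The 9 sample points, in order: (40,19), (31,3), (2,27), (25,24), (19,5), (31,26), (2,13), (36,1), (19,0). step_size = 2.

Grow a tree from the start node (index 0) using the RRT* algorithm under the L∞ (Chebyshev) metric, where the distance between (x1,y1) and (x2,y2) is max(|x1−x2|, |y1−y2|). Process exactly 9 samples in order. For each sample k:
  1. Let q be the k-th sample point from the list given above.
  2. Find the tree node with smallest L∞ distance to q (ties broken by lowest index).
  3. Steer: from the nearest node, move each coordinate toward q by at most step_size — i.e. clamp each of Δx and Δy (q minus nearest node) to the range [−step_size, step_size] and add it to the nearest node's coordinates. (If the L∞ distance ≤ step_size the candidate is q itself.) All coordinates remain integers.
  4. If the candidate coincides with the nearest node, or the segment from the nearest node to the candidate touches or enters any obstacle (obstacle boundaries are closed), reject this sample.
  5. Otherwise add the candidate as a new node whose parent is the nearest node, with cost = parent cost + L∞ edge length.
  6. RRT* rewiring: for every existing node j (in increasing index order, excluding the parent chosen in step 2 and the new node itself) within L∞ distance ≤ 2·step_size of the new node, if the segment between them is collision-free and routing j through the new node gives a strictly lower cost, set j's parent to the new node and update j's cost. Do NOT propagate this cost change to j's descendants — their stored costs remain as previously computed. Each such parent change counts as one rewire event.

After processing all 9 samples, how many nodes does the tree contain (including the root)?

1. q=(40,19) nearest=0 d=40 new=(2,4) → add node 1 parent=0 cost=2
2. q=(31,3) nearest=1 d=29 new=(4,3) → add node 2 parent=1 cost=4
3. q=(2,27) nearest=1 d=23 new=(2,6) → add node 3 parent=1 cost=4
4. q=(25,24) nearest=2 d=21 new=(6,5) → add node 4 parent=2 cost=6
5. q=(19,5) nearest=4 d=13 new=(8,5) → add node 5 parent=4 cost=8
6. q=(31,26) nearest=5 d=23 new=(10,7) → add node 6 parent=5 cost=10
7. q=(2,13) nearest=3 d=7 new=(2,8) → add node 7 parent=3 cost=6
8. q=(36,1) nearest=6 d=26 new=(12,5) → add node 8 parent=6 cost=12
9. q=(19,0) nearest=8 d=7 new=(14,3) → add node 9 parent=8 cost=14

Node count: 10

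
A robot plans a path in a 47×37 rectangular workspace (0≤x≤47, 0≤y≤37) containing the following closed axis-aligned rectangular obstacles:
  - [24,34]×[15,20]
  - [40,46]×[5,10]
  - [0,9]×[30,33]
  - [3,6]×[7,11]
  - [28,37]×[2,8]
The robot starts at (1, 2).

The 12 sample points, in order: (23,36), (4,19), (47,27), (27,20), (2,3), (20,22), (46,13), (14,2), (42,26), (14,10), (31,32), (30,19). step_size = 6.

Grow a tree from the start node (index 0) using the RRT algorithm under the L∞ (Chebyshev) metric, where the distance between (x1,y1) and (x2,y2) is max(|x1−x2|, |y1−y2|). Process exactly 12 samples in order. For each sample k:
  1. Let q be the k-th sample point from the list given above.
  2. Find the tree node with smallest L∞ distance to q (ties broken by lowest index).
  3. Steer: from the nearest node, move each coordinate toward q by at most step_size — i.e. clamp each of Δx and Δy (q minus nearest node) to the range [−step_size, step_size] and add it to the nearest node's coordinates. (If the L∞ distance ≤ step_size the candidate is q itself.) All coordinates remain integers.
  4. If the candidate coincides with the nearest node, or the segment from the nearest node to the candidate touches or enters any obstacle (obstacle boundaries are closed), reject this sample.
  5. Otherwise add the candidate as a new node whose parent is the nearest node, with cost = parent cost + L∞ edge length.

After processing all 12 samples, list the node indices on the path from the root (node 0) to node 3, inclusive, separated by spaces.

Path: 0 1 2 3

1. q=(23,36) nearest=0 d=34 new=(7,8) → blocked by [3,6]×[7,11], reject
2. q=(4,19) nearest=0 d=17 new=(4,8) → blocked by [3,6]×[7,11], reject
3. q=(47,27) nearest=0 d=46 new=(7,8) → blocked by [3,6]×[7,11], reject
4. q=(27,20) nearest=0 d=26 new=(7,8) → blocked by [3,6]×[7,11], reject
5. q=(2,3) nearest=0 d=1 new=(2,3) → add node 1 parent=0 cost=1
6. q=(20,22) nearest=1 d=19 new=(8,9) → blocked by [3,6]×[7,11], reject
7. q=(46,13) nearest=1 d=44 new=(8,9) → blocked by [3,6]×[7,11], reject
8. q=(14,2) nearest=1 d=12 new=(8,2) → add node 2 parent=1 cost=7
9. q=(42,26) nearest=2 d=34 new=(14,8) → add node 3 parent=2 cost=13
10. q=(14,10) nearest=3 d=2 new=(14,10) → add node 4 parent=3 cost=15
11. q=(31,32) nearest=4 d=22 new=(20,16) → add node 5 parent=4 cost=21
12. q=(30,19) nearest=5 d=10 new=(26,19) → blocked by [24,34]×[15,20], reject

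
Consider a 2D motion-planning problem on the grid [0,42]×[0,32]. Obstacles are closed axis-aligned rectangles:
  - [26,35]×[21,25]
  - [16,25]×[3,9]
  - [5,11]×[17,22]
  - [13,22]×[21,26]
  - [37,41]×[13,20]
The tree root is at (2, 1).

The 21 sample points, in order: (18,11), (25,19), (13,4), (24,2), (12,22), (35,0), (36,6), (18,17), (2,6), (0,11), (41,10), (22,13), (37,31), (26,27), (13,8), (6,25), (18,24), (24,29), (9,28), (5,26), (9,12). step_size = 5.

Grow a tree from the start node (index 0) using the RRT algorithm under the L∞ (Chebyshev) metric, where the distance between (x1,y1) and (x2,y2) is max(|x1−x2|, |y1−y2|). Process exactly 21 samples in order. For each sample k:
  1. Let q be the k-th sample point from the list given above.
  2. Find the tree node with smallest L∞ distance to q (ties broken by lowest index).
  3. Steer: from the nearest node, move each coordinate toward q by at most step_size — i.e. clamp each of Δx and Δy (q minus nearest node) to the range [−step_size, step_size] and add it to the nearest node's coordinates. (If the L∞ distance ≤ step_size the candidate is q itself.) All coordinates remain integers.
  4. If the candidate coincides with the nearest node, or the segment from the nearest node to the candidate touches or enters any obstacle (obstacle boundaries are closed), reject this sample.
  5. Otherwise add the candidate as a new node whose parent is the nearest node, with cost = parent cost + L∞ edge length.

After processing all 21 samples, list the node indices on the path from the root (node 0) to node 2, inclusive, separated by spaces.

1. q=(18,11) nearest=0 d=16 new=(7,6) → add node 1 parent=0 cost=5
2. q=(25,19) nearest=1 d=18 new=(12,11) → add node 2 parent=1 cost=10
3. q=(13,4) nearest=1 d=6 new=(12,4) → add node 3 parent=1 cost=10
4. q=(24,2) nearest=2 d=12 new=(17,6) → blocked by [16,25]×[3,9], reject
5. q=(12,22) nearest=2 d=11 new=(12,16) → add node 4 parent=2 cost=15
6. q=(35,0) nearest=2 d=23 new=(17,6) → blocked by [16,25]×[3,9], reject
7. q=(36,6) nearest=2 d=24 new=(17,6) → blocked by [16,25]×[3,9], reject
8. q=(18,17) nearest=2 d=6 new=(17,16) → add node 5 parent=2 cost=15
9. q=(2,6) nearest=0 d=5 new=(2,6) → add node 6 parent=0 cost=5
10. q=(0,11) nearest=6 d=5 new=(0,11) → add node 7 parent=6 cost=10
11. q=(41,10) nearest=5 d=24 new=(22,11) → add node 8 parent=5 cost=20
12. q=(22,13) nearest=8 d=2 new=(22,13) → add node 9 parent=8 cost=22
13. q=(37,31) nearest=9 d=18 new=(27,18) → add node 10 parent=9 cost=27
14. q=(26,27) nearest=10 d=9 new=(26,23) → blocked by [26,35]×[21,25], reject
15. q=(13,8) nearest=2 d=3 new=(13,8) → add node 11 parent=2 cost=13
16. q=(6,25) nearest=4 d=9 new=(7,21) → blocked by [5,11]×[17,22], reject
17. q=(18,24) nearest=4 d=8 new=(17,21) → blocked by [13,22]×[21,26], reject
18. q=(24,29) nearest=10 d=11 new=(24,23) → add node 12 parent=10 cost=32
19. q=(9,28) nearest=4 d=12 new=(9,21) → blocked by [5,11]×[17,22], reject
20. q=(5,26) nearest=4 d=10 new=(7,21) → blocked by [5,11]×[17,22], reject
21. q=(9,12) nearest=2 d=3 new=(9,12) → add node 13 parent=2 cost=13

Path: 0 1 2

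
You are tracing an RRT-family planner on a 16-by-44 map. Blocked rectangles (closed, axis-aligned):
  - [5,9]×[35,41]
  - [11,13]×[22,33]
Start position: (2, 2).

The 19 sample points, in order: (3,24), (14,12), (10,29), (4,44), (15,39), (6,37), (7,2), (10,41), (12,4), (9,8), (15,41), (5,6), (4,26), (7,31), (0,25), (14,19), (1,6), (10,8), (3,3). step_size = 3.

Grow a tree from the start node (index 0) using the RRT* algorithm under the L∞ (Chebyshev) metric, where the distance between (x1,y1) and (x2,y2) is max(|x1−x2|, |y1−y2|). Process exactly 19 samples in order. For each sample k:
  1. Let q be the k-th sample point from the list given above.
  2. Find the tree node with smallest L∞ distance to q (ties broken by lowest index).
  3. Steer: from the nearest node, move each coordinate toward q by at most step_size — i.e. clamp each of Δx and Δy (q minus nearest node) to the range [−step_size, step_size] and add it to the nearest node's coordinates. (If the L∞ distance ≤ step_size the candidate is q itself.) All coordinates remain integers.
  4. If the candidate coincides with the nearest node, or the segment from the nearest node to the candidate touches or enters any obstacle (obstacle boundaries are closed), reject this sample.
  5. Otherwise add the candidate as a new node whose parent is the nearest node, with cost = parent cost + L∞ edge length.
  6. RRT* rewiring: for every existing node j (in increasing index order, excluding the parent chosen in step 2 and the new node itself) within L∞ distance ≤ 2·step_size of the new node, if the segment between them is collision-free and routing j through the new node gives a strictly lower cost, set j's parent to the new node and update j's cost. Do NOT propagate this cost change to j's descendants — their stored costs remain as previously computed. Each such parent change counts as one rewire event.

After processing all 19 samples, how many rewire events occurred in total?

Rewire events: 5

1. q=(3,24) nearest=0 d=22 new=(3,5) → add node 1 parent=0 cost=3
2. q=(14,12) nearest=1 d=11 new=(6,8) → add node 2 parent=1 cost=6
3. q=(10,29) nearest=2 d=21 new=(9,11) → add node 3 parent=2 cost=9
4. q=(4,44) nearest=3 d=33 new=(6,14) → add node 4 parent=3 cost=12
5. q=(15,39) nearest=4 d=25 new=(9,17) → add node 5 parent=4 cost=15
6. q=(6,37) nearest=5 d=20 new=(6,20) → add node 6 parent=5 cost=18
7. q=(7,2) nearest=1 d=4 new=(6,2) → add node 7 parent=1 cost=6
8. q=(10,41) nearest=6 d=21 new=(9,23) → add node 8 parent=6 cost=21
9. q=(12,4) nearest=2 d=6 new=(9,5) → add node 9 parent=2 cost=9
10. q=(9,8) nearest=2 d=3 new=(9,8) → add node 10 parent=2 cost=9
11. q=(15,41) nearest=8 d=18 new=(12,26) → blocked by [11,13]×[22,33], reject
12. q=(5,6) nearest=1 d=2 new=(5,6) → add node 11 parent=1 cost=5
13. q=(4,26) nearest=8 d=5 new=(6,26) → add node 12 parent=8 cost=24
14. q=(7,31) nearest=12 d=5 new=(7,29) → add node 13 parent=12 cost=27
15. q=(0,25) nearest=6 d=6 new=(3,23) → add node 14 parent=6 cost=21
16. q=(14,19) nearest=5 d=5 new=(12,19) → add node 15 parent=5 cost=18
17. q=(1,6) nearest=1 d=2 new=(1,6) → add node 16 parent=1 cost=5
18. q=(10,8) nearest=10 d=1 new=(10,8) → add node 17 parent=10 cost=10
19. q=(3,3) nearest=0 d=1 new=(3,3) → add node 18 parent=0 cost=1; rewire 7→18 (4<6); rewire 9→18 (7<9); rewire 10→18 (7<9); rewire 11→18 (4<5); rewire 16→18 (4<5)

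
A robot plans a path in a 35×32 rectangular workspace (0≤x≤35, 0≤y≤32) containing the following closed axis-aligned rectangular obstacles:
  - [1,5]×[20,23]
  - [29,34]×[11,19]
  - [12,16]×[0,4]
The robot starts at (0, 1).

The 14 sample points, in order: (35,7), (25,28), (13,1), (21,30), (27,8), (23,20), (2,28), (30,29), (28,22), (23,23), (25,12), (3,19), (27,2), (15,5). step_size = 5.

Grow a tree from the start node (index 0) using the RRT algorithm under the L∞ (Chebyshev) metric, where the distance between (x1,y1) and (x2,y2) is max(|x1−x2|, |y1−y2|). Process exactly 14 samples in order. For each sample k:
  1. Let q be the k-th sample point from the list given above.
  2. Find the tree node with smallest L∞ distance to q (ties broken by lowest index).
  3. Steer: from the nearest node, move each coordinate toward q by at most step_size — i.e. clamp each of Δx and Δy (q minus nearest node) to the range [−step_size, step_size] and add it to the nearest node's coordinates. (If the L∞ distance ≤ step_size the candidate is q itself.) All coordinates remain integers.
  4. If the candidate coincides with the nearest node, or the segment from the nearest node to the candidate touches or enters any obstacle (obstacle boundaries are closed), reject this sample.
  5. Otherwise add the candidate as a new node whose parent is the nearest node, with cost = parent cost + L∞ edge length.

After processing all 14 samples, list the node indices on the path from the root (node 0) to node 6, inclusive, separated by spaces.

1. q=(35,7) nearest=0 d=35 new=(5,6) → add node 1 parent=0 cost=5
2. q=(25,28) nearest=1 d=22 new=(10,11) → add node 2 parent=1 cost=10
3. q=(13,1) nearest=1 d=8 new=(10,1) → add node 3 parent=1 cost=10
4. q=(21,30) nearest=2 d=19 new=(15,16) → add node 4 parent=2 cost=15
5. q=(27,8) nearest=4 d=12 new=(20,11) → add node 5 parent=4 cost=20
6. q=(23,20) nearest=4 d=8 new=(20,20) → add node 6 parent=4 cost=20
7. q=(2,28) nearest=4 d=13 new=(10,21) → add node 7 parent=4 cost=20
8. q=(30,29) nearest=6 d=10 new=(25,25) → add node 8 parent=6 cost=25
9. q=(28,22) nearest=8 d=3 new=(28,22) → add node 9 parent=8 cost=28
10. q=(23,23) nearest=8 d=2 new=(23,23) → add node 10 parent=8 cost=27
11. q=(25,12) nearest=5 d=5 new=(25,12) → add node 11 parent=5 cost=25
12. q=(3,19) nearest=7 d=7 new=(5,19) → add node 12 parent=7 cost=25
13. q=(27,2) nearest=5 d=9 new=(25,6) → add node 13 parent=5 cost=25
14. q=(15,5) nearest=3 d=5 new=(15,5) → blocked by [12,16]×[0,4], reject

Path: 0 1 2 4 6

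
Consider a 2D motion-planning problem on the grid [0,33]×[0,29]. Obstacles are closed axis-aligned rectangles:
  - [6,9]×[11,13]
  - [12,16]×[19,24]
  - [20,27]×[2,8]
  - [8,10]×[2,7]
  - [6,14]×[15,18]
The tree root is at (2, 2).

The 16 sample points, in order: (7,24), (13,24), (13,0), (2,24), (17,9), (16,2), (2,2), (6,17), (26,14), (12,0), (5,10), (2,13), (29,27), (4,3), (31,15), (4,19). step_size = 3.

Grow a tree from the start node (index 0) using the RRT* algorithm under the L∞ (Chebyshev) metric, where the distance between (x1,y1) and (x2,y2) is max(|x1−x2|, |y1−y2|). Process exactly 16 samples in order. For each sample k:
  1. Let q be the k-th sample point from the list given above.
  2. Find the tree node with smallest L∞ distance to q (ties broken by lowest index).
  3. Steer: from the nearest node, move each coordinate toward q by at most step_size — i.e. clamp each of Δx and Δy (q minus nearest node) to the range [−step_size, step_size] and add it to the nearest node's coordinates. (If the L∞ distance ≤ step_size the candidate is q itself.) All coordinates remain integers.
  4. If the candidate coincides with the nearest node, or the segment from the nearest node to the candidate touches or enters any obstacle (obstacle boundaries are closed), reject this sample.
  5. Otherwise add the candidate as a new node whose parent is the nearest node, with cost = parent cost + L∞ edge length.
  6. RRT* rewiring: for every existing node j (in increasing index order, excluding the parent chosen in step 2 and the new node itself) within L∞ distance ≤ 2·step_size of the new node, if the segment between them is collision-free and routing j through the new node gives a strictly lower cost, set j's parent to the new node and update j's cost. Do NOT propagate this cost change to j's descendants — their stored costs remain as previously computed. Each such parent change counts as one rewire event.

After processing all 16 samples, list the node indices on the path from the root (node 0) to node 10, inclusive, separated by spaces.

Path: 0 1 2 3 10

1. q=(7,24) nearest=0 d=22 new=(5,5) → add node 1 parent=0 cost=3
2. q=(13,24) nearest=1 d=19 new=(8,8) → add node 2 parent=1 cost=6
3. q=(13,0) nearest=1 d=8 new=(8,2) → blocked by [8,10]×[2,7], reject
4. q=(2,24) nearest=2 d=16 new=(5,11) → add node 3 parent=2 cost=9
5. q=(17,9) nearest=2 d=9 new=(11,9) → add node 4 parent=2 cost=9
6. q=(16,2) nearest=4 d=7 new=(14,6) → add node 5 parent=4 cost=12
7. q=(2,2) nearest=0 d=0 → coincident, reject
8. q=(6,17) nearest=3 d=6 new=(6,14) → add node 6 parent=3 cost=12
9. q=(26,14) nearest=5 d=12 new=(17,9) → add node 7 parent=5 cost=15
10. q=(12,0) nearest=5 d=6 new=(12,3) → add node 8 parent=5 cost=15
11. q=(5,10) nearest=3 d=1 new=(5,10) → add node 9 parent=3 cost=10
12. q=(2,13) nearest=3 d=3 new=(2,13) → add node 10 parent=3 cost=12
13. q=(29,27) nearest=4 d=18 new=(14,12) → add node 11 parent=4 cost=12
14. q=(4,3) nearest=0 d=2 new=(4,3) → add node 12 parent=0 cost=2
15. q=(31,15) nearest=7 d=14 new=(20,12) → add node 13 parent=7 cost=18
16. q=(4,19) nearest=6 d=5 new=(4,17) → add node 14 parent=6 cost=15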